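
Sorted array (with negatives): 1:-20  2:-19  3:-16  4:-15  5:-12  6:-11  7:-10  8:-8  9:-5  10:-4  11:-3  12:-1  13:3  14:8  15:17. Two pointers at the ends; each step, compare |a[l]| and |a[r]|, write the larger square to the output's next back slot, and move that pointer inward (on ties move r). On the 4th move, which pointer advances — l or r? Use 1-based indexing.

[1,15] |-20|>|17| out[15]=400 → l++
[2,15] |-19|>|17| out[14]=361 → l++
[3,15] |-16|<=|17| out[13]=289 → r--
[3,14] |-16|>|8| out[12]=256 → l++

l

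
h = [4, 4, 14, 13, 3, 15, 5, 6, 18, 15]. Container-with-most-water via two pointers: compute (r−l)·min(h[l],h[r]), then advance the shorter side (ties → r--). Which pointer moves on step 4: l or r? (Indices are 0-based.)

l

l=0 r=9: min(4,15)*9=36 best=36 *, l++
l=1 r=9: min(4,15)*8=32 best=36, l++
l=2 r=9: min(14,15)*7=98 best=98 *, l++
l=3 r=9: min(13,15)*6=78 best=98, l++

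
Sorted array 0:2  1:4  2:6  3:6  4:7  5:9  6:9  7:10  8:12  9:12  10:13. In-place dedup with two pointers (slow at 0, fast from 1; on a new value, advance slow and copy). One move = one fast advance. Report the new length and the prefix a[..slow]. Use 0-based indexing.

length 8; prefix = [2, 4, 6, 7, 9, 10, 12, 13]

(s=0,f=1) a[fast]=4≠a[slow]=2 write a[1]=4 → slow++,fast++
(s=1,f=2) a[fast]=6≠a[slow]=4 write a[2]=6 → slow++,fast++
(s=2,f=3) a[fast]=6=a[slow] dup → fast++
(s=2,f=4) a[fast]=7≠a[slow]=6 write a[3]=7 → slow++,fast++
(s=3,f=5) a[fast]=9≠a[slow]=7 write a[4]=9 → slow++,fast++
(s=4,f=6) a[fast]=9=a[slow] dup → fast++
(s=4,f=7) a[fast]=10≠a[slow]=9 write a[5]=10 → slow++,fast++
(s=5,f=8) a[fast]=12≠a[slow]=10 write a[6]=12 → slow++,fast++
(s=6,f=9) a[fast]=12=a[slow] dup → fast++
(s=6,f=10) a[fast]=13≠a[slow]=12 write a[7]=13 → slow++,fast++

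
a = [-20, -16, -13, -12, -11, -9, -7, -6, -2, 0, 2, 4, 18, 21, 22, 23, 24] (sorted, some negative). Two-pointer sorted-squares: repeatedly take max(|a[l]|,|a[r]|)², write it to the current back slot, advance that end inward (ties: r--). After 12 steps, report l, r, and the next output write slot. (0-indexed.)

l=7, r=11, next write slot=4

[0,16] |-20|<=|24| out[16]=576 → r--
[0,15] |-20|<=|23| out[15]=529 → r--
[0,14] |-20|<=|22| out[14]=484 → r--
[0,13] |-20|<=|21| out[13]=441 → r--
[0,12] |-20|>|18| out[12]=400 → l++
[1,12] |-16|<=|18| out[11]=324 → r--
[1,11] |-16|>|4| out[10]=256 → l++
[2,11] |-13|>|4| out[9]=169 → l++
[3,11] |-12|>|4| out[8]=144 → l++
[4,11] |-11|>|4| out[7]=121 → l++
[5,11] |-9|>|4| out[6]=81 → l++
[6,11] |-7|>|4| out[5]=49 → l++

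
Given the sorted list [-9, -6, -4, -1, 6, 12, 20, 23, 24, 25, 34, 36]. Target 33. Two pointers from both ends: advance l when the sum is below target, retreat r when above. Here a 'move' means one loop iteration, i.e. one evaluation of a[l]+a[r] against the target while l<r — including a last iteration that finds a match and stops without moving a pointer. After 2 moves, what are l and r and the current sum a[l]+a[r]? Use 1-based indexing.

l=1 r=12: -9+36=27 <33, l++
l=2 r=12: -6+36=30 <33, l++

l=3, r=12, sum=32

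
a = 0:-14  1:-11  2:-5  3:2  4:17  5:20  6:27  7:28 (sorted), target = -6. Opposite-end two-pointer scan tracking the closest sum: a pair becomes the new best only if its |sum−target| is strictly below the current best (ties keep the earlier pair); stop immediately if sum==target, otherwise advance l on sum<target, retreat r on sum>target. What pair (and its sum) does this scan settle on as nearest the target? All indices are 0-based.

[0,7] -14+28=14 d=20 * → r--
[0,6] -14+27=13 d=19 * → r--
[0,5] -14+20=6 d=12 * → r--
[0,4] -14+17=3 d=9 * → r--
[0,3] -14+2=-12 d=6 * → l++
[1,3] -11+2=-9 d=3 * → l++
[2,3] -5+2=-3 d=3 → r--

pair (-11, 2) with sum -9 (|Δ|=3)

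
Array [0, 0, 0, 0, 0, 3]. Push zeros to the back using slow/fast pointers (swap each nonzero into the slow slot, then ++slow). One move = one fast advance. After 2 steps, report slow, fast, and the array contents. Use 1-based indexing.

(s=1,f=1) a[fast]=0 → fast++
(s=1,f=2) a[fast]=0 → fast++

slow=1, fast=3, a=[0, 0, 0, 0, 0, 3]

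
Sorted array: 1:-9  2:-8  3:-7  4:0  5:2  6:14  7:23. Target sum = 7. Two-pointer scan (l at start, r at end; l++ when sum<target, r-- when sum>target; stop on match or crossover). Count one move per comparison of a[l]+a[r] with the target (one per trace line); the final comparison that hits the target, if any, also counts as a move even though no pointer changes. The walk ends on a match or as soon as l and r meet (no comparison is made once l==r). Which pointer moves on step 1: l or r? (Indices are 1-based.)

r

[1,7] -9+23=14 >7 → r--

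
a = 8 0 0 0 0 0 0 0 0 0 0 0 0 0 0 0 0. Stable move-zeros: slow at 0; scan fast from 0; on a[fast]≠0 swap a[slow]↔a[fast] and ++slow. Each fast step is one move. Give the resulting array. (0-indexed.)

(s=0,f=0) a[fast]=8≠0 swap→a[0]=8 → slow++,fast++
(s=1,f=1) a[fast]=0 → fast++
(s=1,f=2) a[fast]=0 → fast++
(s=1,f=3) a[fast]=0 → fast++
(s=1,f=4) a[fast]=0 → fast++
(s=1,f=5) a[fast]=0 → fast++
(s=1,f=6) a[fast]=0 → fast++
(s=1,f=7) a[fast]=0 → fast++
(s=1,f=8) a[fast]=0 → fast++
(s=1,f=9) a[fast]=0 → fast++
(s=1,f=10) a[fast]=0 → fast++
(s=1,f=11) a[fast]=0 → fast++
(s=1,f=12) a[fast]=0 → fast++
(s=1,f=13) a[fast]=0 → fast++
(s=1,f=14) a[fast]=0 → fast++
(s=1,f=15) a[fast]=0 → fast++
(s=1,f=16) a[fast]=0 → fast++

[8, 0, 0, 0, 0, 0, 0, 0, 0, 0, 0, 0, 0, 0, 0, 0, 0]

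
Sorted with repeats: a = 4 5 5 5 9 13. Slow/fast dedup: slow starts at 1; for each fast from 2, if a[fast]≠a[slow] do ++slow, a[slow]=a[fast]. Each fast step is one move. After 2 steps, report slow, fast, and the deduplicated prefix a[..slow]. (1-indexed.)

slow=2, fast=4, prefix=[4, 5]

(s=1,f=2) a[fast]=5≠a[slow]=4 write a[2]=5 → slow++,fast++
(s=2,f=3) a[fast]=5=a[slow] dup → fast++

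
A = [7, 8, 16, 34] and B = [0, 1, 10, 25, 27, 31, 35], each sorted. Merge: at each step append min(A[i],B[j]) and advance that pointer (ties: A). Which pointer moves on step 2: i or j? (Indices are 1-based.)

j

[i=1,j=1] A[i]=7>B[j]=0 take 0 → j++
[i=1,j=2] A[i]=7>B[j]=1 take 1 → j++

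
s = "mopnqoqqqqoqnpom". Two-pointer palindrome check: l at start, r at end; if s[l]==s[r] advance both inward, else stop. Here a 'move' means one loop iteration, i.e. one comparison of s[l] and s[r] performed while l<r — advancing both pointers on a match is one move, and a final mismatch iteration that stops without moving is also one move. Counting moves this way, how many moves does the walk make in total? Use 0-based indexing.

8 moves

l=0 r=15: 'm'=='m', l++,r--
l=1 r=14: 'o'=='o', l++,r--
l=2 r=13: 'p'=='p', l++,r--
l=3 r=12: 'n'=='n', l++,r--
l=4 r=11: 'q'=='q', l++,r--
l=5 r=10: 'o'=='o', l++,r--
l=6 r=9: 'q'=='q', l++,r--
l=7 r=8: 'q'=='q', l++,r--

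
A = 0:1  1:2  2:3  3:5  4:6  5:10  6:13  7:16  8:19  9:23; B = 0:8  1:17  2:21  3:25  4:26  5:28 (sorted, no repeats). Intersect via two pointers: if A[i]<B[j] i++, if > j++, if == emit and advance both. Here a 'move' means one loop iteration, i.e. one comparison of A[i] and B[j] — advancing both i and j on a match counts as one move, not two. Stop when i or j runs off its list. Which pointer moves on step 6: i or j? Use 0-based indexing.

[i=0,j=0] 1<8 → i++
[i=1,j=0] 2<8 → i++
[i=2,j=0] 3<8 → i++
[i=3,j=0] 5<8 → i++
[i=4,j=0] 6<8 → i++
[i=5,j=0] 10>8 → j++

j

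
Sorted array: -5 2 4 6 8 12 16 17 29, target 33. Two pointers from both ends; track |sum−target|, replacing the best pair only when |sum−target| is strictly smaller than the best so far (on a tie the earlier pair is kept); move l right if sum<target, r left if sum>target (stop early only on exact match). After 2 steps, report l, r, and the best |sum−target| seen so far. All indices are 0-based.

l=2, r=8, best |Δ|=2

l=0 r=8: -5+29=24 d=9 *, l++
l=1 r=8: 2+29=31 d=2 *, l++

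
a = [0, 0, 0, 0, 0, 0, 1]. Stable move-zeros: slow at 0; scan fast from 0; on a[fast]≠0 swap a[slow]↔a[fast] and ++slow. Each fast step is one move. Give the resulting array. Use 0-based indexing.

[1, 0, 0, 0, 0, 0, 0]

slow=0 fast=0: a[fast]=0, fast++
slow=0 fast=1: a[fast]=0, fast++
slow=0 fast=2: a[fast]=0, fast++
slow=0 fast=3: a[fast]=0, fast++
slow=0 fast=4: a[fast]=0, fast++
slow=0 fast=5: a[fast]=0, fast++
slow=0 fast=6: a[fast]=1≠0 swap→a[0]=1, slow++,fast++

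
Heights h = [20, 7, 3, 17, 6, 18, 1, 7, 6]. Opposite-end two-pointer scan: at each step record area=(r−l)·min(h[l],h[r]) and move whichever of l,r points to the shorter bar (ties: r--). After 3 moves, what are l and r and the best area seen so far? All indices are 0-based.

l=0, r=5, best area=49

[0,8] min(20,6)*8=48 best=48 * → r--
[0,7] min(20,7)*7=49 best=49 * → r--
[0,6] min(20,1)*6=6 best=49 → r--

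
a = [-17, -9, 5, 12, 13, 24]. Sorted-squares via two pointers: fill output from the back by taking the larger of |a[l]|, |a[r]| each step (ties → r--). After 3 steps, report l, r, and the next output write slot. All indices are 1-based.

l=2, r=4, next write slot=3

[1,6] |-17|<=|24| out[6]=576 → r--
[1,5] |-17|>|13| out[5]=289 → l++
[2,5] |-9|<=|13| out[4]=169 → r--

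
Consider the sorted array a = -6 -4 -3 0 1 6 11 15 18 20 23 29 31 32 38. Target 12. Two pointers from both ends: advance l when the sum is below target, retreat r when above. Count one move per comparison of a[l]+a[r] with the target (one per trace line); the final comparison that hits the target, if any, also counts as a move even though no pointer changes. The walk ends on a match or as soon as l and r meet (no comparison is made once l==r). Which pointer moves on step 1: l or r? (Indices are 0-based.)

r

l=0 r=14: -6+38=32 >12, r--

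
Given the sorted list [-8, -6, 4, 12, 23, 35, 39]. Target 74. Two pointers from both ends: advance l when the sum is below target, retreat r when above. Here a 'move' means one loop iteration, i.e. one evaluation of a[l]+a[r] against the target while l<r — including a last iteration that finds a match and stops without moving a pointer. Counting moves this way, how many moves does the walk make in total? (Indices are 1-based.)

[1,7] -8+39=31 <74 → l++
[2,7] -6+39=33 <74 → l++
[3,7] 4+39=43 <74 → l++
[4,7] 12+39=51 <74 → l++
[5,7] 23+39=62 <74 → l++
[6,7] 35+39=74 → found

6 moves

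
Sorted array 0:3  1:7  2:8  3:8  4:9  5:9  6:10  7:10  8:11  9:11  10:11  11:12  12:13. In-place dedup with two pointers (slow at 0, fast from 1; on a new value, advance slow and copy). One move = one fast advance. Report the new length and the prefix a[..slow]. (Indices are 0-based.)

length 8; prefix = [3, 7, 8, 9, 10, 11, 12, 13]

(s=0,f=1) a[fast]=7≠a[slow]=3 write a[1]=7 → slow++,fast++
(s=1,f=2) a[fast]=8≠a[slow]=7 write a[2]=8 → slow++,fast++
(s=2,f=3) a[fast]=8=a[slow] dup → fast++
(s=2,f=4) a[fast]=9≠a[slow]=8 write a[3]=9 → slow++,fast++
(s=3,f=5) a[fast]=9=a[slow] dup → fast++
(s=3,f=6) a[fast]=10≠a[slow]=9 write a[4]=10 → slow++,fast++
(s=4,f=7) a[fast]=10=a[slow] dup → fast++
(s=4,f=8) a[fast]=11≠a[slow]=10 write a[5]=11 → slow++,fast++
(s=5,f=9) a[fast]=11=a[slow] dup → fast++
(s=5,f=10) a[fast]=11=a[slow] dup → fast++
(s=5,f=11) a[fast]=12≠a[slow]=11 write a[6]=12 → slow++,fast++
(s=6,f=12) a[fast]=13≠a[slow]=12 write a[7]=13 → slow++,fast++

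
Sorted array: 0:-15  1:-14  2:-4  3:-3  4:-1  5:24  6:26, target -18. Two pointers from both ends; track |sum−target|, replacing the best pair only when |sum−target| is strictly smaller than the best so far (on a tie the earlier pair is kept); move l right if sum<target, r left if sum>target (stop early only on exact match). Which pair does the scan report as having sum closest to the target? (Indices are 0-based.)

pair (-15, -3) with sum -18 (|Δ|=0)

[0,6] -15+26=11 d=29 * → r--
[0,5] -15+24=9 d=27 * → r--
[0,4] -15+-1=-16 d=2 * → r--
[0,3] -15+-3=-18 d=0 * → stop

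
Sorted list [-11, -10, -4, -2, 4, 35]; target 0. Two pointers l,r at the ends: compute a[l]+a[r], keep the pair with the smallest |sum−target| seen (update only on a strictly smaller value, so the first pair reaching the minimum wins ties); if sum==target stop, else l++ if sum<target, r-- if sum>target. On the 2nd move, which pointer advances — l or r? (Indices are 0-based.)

l

[0,5] -11+35=24 d=24 * → r--
[0,4] -11+4=-7 d=7 * → l++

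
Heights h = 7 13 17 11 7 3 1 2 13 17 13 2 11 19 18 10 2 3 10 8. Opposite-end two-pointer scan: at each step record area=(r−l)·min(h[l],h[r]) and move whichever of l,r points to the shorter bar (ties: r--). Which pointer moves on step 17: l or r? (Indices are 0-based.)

[0,19] min(7,8)*19=133 best=133 * → l++
[1,19] min(13,8)*18=144 best=144 * → r--
[1,18] min(13,10)*17=170 best=170 * → r--
[1,17] min(13,3)*16=48 best=170 → r--
[1,16] min(13,2)*15=30 best=170 → r--
[1,15] min(13,10)*14=140 best=170 → r--
[1,14] min(13,18)*13=169 best=170 → l++
[2,14] min(17,18)*12=204 best=204 * → l++
[3,14] min(11,18)*11=121 best=204 → l++
[4,14] min(7,18)*10=70 best=204 → l++
[5,14] min(3,18)*9=27 best=204 → l++
[6,14] min(1,18)*8=8 best=204 → l++
[7,14] min(2,18)*7=14 best=204 → l++
[8,14] min(13,18)*6=78 best=204 → l++
[9,14] min(17,18)*5=85 best=204 → l++
[10,14] min(13,18)*4=52 best=204 → l++
[11,14] min(2,18)*3=6 best=204 → l++

l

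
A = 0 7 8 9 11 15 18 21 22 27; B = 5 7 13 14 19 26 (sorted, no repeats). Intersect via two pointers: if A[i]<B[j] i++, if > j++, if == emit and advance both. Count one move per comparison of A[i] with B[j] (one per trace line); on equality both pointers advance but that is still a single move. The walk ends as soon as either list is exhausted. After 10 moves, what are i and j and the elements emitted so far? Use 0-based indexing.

i=7, j=4, emitted=[7]

i=0 j=0: 0<5, i++
i=1 j=0: 7>5, j++
i=1 j=1: 7==7 emit, i++,j++
i=2 j=2: 8<13, i++
i=3 j=2: 9<13, i++
i=4 j=2: 11<13, i++
i=5 j=2: 15>13, j++
i=5 j=3: 15>14, j++
i=5 j=4: 15<19, i++
i=6 j=4: 18<19, i++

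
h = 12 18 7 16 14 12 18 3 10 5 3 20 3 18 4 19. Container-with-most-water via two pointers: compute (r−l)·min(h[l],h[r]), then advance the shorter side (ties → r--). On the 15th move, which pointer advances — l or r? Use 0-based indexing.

r

l=0 r=15: min(12,19)*15=180 best=180 *, l++
l=1 r=15: min(18,19)*14=252 best=252 *, l++
l=2 r=15: min(7,19)*13=91 best=252, l++
l=3 r=15: min(16,19)*12=192 best=252, l++
l=4 r=15: min(14,19)*11=154 best=252, l++
l=5 r=15: min(12,19)*10=120 best=252, l++
l=6 r=15: min(18,19)*9=162 best=252, l++
l=7 r=15: min(3,19)*8=24 best=252, l++
l=8 r=15: min(10,19)*7=70 best=252, l++
l=9 r=15: min(5,19)*6=30 best=252, l++
l=10 r=15: min(3,19)*5=15 best=252, l++
l=11 r=15: min(20,19)*4=76 best=252, r--
l=11 r=14: min(20,4)*3=12 best=252, r--
l=11 r=13: min(20,18)*2=36 best=252, r--
l=11 r=12: min(20,3)*1=3 best=252, r--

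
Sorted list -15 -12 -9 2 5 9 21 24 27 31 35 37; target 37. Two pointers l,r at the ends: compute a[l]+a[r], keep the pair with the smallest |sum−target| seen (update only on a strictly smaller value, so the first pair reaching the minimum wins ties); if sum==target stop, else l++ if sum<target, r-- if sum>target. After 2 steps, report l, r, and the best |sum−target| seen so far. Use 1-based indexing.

[1,12] -15+37=22 d=15 * → l++
[2,12] -12+37=25 d=12 * → l++

l=3, r=12, best |Δ|=12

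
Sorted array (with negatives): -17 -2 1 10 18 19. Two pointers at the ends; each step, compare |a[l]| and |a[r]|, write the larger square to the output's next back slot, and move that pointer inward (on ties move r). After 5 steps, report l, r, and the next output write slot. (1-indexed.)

l=3, r=3, next write slot=1

[1,6] |-17|<=|19| out[6]=361 → r--
[1,5] |-17|<=|18| out[5]=324 → r--
[1,4] |-17|>|10| out[4]=289 → l++
[2,4] |-2|<=|10| out[3]=100 → r--
[2,3] |-2|>|1| out[2]=4 → l++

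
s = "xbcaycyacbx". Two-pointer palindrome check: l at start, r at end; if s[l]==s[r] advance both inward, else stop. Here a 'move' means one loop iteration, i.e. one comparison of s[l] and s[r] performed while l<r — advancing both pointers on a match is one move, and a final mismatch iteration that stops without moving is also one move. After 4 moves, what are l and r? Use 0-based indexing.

[0,10] 'x'=='x' → l++,r--
[1,9] 'b'=='b' → l++,r--
[2,8] 'c'=='c' → l++,r--
[3,7] 'a'=='a' → l++,r--

l=4, r=6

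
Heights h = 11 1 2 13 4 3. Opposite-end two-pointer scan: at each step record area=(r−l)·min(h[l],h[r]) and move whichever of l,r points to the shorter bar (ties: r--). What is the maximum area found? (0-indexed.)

max area = 33

l=0 r=5: min(11,3)*5=15 best=15 *, r--
l=0 r=4: min(11,4)*4=16 best=16 *, r--
l=0 r=3: min(11,13)*3=33 best=33 *, l++
l=1 r=3: min(1,13)*2=2 best=33, l++
l=2 r=3: min(2,13)*1=2 best=33, l++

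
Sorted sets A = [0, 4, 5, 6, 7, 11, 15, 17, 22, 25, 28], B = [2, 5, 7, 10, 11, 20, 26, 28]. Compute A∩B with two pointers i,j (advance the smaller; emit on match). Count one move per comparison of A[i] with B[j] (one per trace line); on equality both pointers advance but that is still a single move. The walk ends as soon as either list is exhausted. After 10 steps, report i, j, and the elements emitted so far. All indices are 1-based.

i=9, j=6, emitted=[5, 7, 11]

[i=1,j=1] 0<2 → i++
[i=2,j=1] 4>2 → j++
[i=2,j=2] 4<5 → i++
[i=3,j=2] 5==5 emit → i++,j++
[i=4,j=3] 6<7 → i++
[i=5,j=3] 7==7 emit → i++,j++
[i=6,j=4] 11>10 → j++
[i=6,j=5] 11==11 emit → i++,j++
[i=7,j=6] 15<20 → i++
[i=8,j=6] 17<20 → i++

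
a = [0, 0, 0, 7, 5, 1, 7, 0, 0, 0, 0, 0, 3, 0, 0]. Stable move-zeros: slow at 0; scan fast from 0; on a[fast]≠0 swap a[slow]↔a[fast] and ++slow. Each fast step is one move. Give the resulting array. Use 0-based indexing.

slow=0 fast=0: a[fast]=0, fast++
slow=0 fast=1: a[fast]=0, fast++
slow=0 fast=2: a[fast]=0, fast++
slow=0 fast=3: a[fast]=7≠0 swap→a[0]=7, slow++,fast++
slow=1 fast=4: a[fast]=5≠0 swap→a[1]=5, slow++,fast++
slow=2 fast=5: a[fast]=1≠0 swap→a[2]=1, slow++,fast++
slow=3 fast=6: a[fast]=7≠0 swap→a[3]=7, slow++,fast++
slow=4 fast=7: a[fast]=0, fast++
slow=4 fast=8: a[fast]=0, fast++
slow=4 fast=9: a[fast]=0, fast++
slow=4 fast=10: a[fast]=0, fast++
slow=4 fast=11: a[fast]=0, fast++
slow=4 fast=12: a[fast]=3≠0 swap→a[4]=3, slow++,fast++
slow=5 fast=13: a[fast]=0, fast++
slow=5 fast=14: a[fast]=0, fast++

[7, 5, 1, 7, 3, 0, 0, 0, 0, 0, 0, 0, 0, 0, 0]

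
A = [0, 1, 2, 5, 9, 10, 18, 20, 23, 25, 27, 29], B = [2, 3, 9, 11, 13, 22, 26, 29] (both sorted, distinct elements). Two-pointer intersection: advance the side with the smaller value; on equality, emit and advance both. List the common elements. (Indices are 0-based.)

intersection = [2, 9, 29]

[i=0,j=0] 0<2 → i++
[i=1,j=0] 1<2 → i++
[i=2,j=0] 2==2 emit → i++,j++
[i=3,j=1] 5>3 → j++
[i=3,j=2] 5<9 → i++
[i=4,j=2] 9==9 emit → i++,j++
[i=5,j=3] 10<11 → i++
[i=6,j=3] 18>11 → j++
[i=6,j=4] 18>13 → j++
[i=6,j=5] 18<22 → i++
[i=7,j=5] 20<22 → i++
[i=8,j=5] 23>22 → j++
[i=8,j=6] 23<26 → i++
[i=9,j=6] 25<26 → i++
[i=10,j=6] 27>26 → j++
[i=10,j=7] 27<29 → i++
[i=11,j=7] 29==29 emit → i++,j++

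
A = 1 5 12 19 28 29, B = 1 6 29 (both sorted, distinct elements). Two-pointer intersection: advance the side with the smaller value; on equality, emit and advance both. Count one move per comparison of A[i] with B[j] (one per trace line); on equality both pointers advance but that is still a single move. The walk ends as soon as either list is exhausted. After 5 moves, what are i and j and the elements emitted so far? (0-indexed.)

i=4, j=2, emitted=[1]

[i=0,j=0] 1==1 emit → i++,j++
[i=1,j=1] 5<6 → i++
[i=2,j=1] 12>6 → j++
[i=2,j=2] 12<29 → i++
[i=3,j=2] 19<29 → i++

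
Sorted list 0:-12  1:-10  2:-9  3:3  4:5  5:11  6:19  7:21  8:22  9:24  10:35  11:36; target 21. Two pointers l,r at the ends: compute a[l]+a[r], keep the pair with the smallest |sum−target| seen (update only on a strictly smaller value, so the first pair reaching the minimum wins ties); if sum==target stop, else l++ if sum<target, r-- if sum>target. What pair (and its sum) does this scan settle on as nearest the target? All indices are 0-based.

pair (3, 19) with sum 22 (|Δ|=1)

[0,11] -12+36=24 d=3 * → r--
[0,10] -12+35=23 d=2 * → r--
[0,9] -12+24=12 d=9 → l++
[1,9] -10+24=14 d=7 → l++
[2,9] -9+24=15 d=6 → l++
[3,9] 3+24=27 d=6 → r--
[3,8] 3+22=25 d=4 → r--
[3,7] 3+21=24 d=3 → r--
[3,6] 3+19=22 d=1 * → r--
[3,5] 3+11=14 d=7 → l++
[4,5] 5+11=16 d=5 → l++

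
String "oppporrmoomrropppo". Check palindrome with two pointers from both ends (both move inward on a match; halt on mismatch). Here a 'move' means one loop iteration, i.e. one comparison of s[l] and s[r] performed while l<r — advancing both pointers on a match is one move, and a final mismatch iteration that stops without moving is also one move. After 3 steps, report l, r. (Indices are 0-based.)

l=3, r=14

[0,17] 'o'=='o' → l++,r--
[1,16] 'p'=='p' → l++,r--
[2,15] 'p'=='p' → l++,r--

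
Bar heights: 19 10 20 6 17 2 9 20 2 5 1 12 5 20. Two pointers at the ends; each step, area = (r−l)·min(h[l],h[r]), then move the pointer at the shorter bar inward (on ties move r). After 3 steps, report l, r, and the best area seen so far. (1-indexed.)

l=3, r=13, best area=247

[1,14] min(19,20)*13=247 best=247 * → l++
[2,14] min(10,20)*12=120 best=247 → l++
[3,14] min(20,20)*11=220 best=247 → r--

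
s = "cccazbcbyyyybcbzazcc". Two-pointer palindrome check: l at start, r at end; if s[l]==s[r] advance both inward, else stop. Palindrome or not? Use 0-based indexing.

not a palindrome (mismatch at 2,17)

[0,19] 'c'=='c' → l++,r--
[1,18] 'c'=='c' → l++,r--
[2,17] 'c'!='z' → stop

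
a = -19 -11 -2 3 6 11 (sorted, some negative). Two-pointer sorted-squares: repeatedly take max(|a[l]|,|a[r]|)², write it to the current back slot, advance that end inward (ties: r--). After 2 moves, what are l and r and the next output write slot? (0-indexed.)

l=1, r=4, next write slot=3

l=0 r=5: |-19|>|11| out[5]=361, l++
l=1 r=5: |-11|<=|11| out[4]=121, r--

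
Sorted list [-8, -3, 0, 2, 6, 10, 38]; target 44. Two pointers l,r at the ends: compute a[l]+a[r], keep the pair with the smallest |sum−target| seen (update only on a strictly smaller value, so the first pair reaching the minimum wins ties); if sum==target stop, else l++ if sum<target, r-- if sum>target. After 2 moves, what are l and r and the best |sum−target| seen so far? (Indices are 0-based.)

l=2, r=6, best |Δ|=9

l=0 r=6: -8+38=30 d=14 *, l++
l=1 r=6: -3+38=35 d=9 *, l++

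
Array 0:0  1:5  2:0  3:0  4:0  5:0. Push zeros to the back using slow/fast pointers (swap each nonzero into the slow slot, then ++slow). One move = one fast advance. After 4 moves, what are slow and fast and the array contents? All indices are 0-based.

slow=0 fast=0: a[fast]=0, fast++
slow=0 fast=1: a[fast]=5≠0 swap→a[0]=5, slow++,fast++
slow=1 fast=2: a[fast]=0, fast++
slow=1 fast=3: a[fast]=0, fast++

slow=1, fast=4, a=[5, 0, 0, 0, 0, 0]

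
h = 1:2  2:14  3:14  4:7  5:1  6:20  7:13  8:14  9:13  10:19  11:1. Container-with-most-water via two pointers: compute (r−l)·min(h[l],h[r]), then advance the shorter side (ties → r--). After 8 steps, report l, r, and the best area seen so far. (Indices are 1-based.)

l=1 r=11: min(2,1)*10=10 best=10 *, r--
l=1 r=10: min(2,19)*9=18 best=18 *, l++
l=2 r=10: min(14,19)*8=112 best=112 *, l++
l=3 r=10: min(14,19)*7=98 best=112, l++
l=4 r=10: min(7,19)*6=42 best=112, l++
l=5 r=10: min(1,19)*5=5 best=112, l++
l=6 r=10: min(20,19)*4=76 best=112, r--
l=6 r=9: min(20,13)*3=39 best=112, r--

l=6, r=8, best area=112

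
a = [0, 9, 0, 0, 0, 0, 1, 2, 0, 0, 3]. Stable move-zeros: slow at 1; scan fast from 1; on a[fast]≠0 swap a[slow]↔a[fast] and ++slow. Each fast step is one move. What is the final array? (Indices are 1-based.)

(s=1,f=1) a[fast]=0 → fast++
(s=1,f=2) a[fast]=9≠0 swap→a[1]=9 → slow++,fast++
(s=2,f=3) a[fast]=0 → fast++
(s=2,f=4) a[fast]=0 → fast++
(s=2,f=5) a[fast]=0 → fast++
(s=2,f=6) a[fast]=0 → fast++
(s=2,f=7) a[fast]=1≠0 swap→a[2]=1 → slow++,fast++
(s=3,f=8) a[fast]=2≠0 swap→a[3]=2 → slow++,fast++
(s=4,f=9) a[fast]=0 → fast++
(s=4,f=10) a[fast]=0 → fast++
(s=4,f=11) a[fast]=3≠0 swap→a[4]=3 → slow++,fast++

[9, 1, 2, 3, 0, 0, 0, 0, 0, 0, 0]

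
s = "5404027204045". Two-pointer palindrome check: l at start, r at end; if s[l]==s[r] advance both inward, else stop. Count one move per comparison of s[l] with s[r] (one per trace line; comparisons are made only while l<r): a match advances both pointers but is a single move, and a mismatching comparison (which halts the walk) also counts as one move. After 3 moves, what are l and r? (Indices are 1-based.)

[1,13] '5'=='5' → l++,r--
[2,12] '4'=='4' → l++,r--
[3,11] '0'=='0' → l++,r--

l=4, r=10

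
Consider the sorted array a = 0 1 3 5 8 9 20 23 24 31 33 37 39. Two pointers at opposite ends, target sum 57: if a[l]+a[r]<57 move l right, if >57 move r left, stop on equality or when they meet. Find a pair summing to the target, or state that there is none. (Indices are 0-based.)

(20, 37)

[0,12] 0+39=39 <57 → l++
[1,12] 1+39=40 <57 → l++
[2,12] 3+39=42 <57 → l++
[3,12] 5+39=44 <57 → l++
[4,12] 8+39=47 <57 → l++
[5,12] 9+39=48 <57 → l++
[6,12] 20+39=59 >57 → r--
[6,11] 20+37=57 → found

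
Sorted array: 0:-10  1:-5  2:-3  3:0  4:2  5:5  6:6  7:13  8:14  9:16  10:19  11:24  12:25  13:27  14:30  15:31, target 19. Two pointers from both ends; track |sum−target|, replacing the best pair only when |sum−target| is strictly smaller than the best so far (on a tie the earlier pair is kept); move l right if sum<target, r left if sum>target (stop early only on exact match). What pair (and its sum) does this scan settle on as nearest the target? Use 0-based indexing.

pair (-5, 24) with sum 19 (|Δ|=0)

l=0 r=15: -10+31=21 d=2 *, r--
l=0 r=14: -10+30=20 d=1 *, r--
l=0 r=13: -10+27=17 d=2, l++
l=1 r=13: -5+27=22 d=3, r--
l=1 r=12: -5+25=20 d=1, r--
l=1 r=11: -5+24=19 d=0 *, stop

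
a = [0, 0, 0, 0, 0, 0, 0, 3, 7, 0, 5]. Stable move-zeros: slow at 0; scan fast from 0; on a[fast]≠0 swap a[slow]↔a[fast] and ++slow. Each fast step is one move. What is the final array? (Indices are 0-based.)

(s=0,f=0) a[fast]=0 → fast++
(s=0,f=1) a[fast]=0 → fast++
(s=0,f=2) a[fast]=0 → fast++
(s=0,f=3) a[fast]=0 → fast++
(s=0,f=4) a[fast]=0 → fast++
(s=0,f=5) a[fast]=0 → fast++
(s=0,f=6) a[fast]=0 → fast++
(s=0,f=7) a[fast]=3≠0 swap→a[0]=3 → slow++,fast++
(s=1,f=8) a[fast]=7≠0 swap→a[1]=7 → slow++,fast++
(s=2,f=9) a[fast]=0 → fast++
(s=2,f=10) a[fast]=5≠0 swap→a[2]=5 → slow++,fast++

[3, 7, 5, 0, 0, 0, 0, 0, 0, 0, 0]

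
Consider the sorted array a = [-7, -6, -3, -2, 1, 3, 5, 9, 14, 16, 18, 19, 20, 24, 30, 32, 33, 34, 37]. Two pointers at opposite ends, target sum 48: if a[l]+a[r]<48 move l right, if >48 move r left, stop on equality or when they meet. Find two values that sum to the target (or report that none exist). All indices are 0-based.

(14, 34)

[0,18] -7+37=30 <48 → l++
[1,18] -6+37=31 <48 → l++
[2,18] -3+37=34 <48 → l++
[3,18] -2+37=35 <48 → l++
[4,18] 1+37=38 <48 → l++
[5,18] 3+37=40 <48 → l++
[6,18] 5+37=42 <48 → l++
[7,18] 9+37=46 <48 → l++
[8,18] 14+37=51 >48 → r--
[8,17] 14+34=48 → found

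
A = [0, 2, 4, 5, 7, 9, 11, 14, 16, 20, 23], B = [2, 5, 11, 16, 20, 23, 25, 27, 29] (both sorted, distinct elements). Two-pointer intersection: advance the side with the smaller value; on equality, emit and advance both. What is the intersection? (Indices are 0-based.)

i=0 j=0: 0<2, i++
i=1 j=0: 2==2 emit, i++,j++
i=2 j=1: 4<5, i++
i=3 j=1: 5==5 emit, i++,j++
i=4 j=2: 7<11, i++
i=5 j=2: 9<11, i++
i=6 j=2: 11==11 emit, i++,j++
i=7 j=3: 14<16, i++
i=8 j=3: 16==16 emit, i++,j++
i=9 j=4: 20==20 emit, i++,j++
i=10 j=5: 23==23 emit, i++,j++

intersection = [2, 5, 11, 16, 20, 23]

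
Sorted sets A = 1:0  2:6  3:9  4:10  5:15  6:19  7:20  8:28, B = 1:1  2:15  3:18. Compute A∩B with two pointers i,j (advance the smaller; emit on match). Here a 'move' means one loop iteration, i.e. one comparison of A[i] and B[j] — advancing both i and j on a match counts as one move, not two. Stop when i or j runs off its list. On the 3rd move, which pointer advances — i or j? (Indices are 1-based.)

i

[i=1,j=1] 0<1 → i++
[i=2,j=1] 6>1 → j++
[i=2,j=2] 6<15 → i++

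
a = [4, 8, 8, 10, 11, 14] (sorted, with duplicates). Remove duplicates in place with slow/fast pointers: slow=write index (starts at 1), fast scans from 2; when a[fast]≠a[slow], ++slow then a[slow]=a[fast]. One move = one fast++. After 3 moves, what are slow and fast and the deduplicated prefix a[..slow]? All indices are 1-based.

slow=1 fast=2: a[fast]=8≠a[slow]=4 write a[2]=8, slow++,fast++
slow=2 fast=3: a[fast]=8=a[slow] dup, fast++
slow=2 fast=4: a[fast]=10≠a[slow]=8 write a[3]=10, slow++,fast++

slow=3, fast=5, prefix=[4, 8, 10]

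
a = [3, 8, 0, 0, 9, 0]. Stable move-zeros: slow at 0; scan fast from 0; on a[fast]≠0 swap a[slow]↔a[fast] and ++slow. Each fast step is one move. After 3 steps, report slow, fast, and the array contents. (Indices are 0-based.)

(s=0,f=0) a[fast]=3≠0 swap→a[0]=3 → slow++,fast++
(s=1,f=1) a[fast]=8≠0 swap→a[1]=8 → slow++,fast++
(s=2,f=2) a[fast]=0 → fast++

slow=2, fast=3, a=[3, 8, 0, 0, 9, 0]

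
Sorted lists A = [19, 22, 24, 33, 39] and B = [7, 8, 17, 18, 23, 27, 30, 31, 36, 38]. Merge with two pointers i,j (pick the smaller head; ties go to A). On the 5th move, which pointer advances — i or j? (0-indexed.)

i=0 j=0: A[i]=19>B[j]=7 take 7, j++
i=0 j=1: A[i]=19>B[j]=8 take 8, j++
i=0 j=2: A[i]=19>B[j]=17 take 17, j++
i=0 j=3: A[i]=19>B[j]=18 take 18, j++
i=0 j=4: A[i]=19<=B[j]=23 take 19, i++

i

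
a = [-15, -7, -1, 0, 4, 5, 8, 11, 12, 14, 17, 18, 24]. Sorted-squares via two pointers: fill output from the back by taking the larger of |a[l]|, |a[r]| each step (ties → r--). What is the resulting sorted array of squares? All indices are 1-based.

[1,13] |-15|<=|24| out[13]=576 → r--
[1,12] |-15|<=|18| out[12]=324 → r--
[1,11] |-15|<=|17| out[11]=289 → r--
[1,10] |-15|>|14| out[10]=225 → l++
[2,10] |-7|<=|14| out[9]=196 → r--
[2,9] |-7|<=|12| out[8]=144 → r--
[2,8] |-7|<=|11| out[7]=121 → r--
[2,7] |-7|<=|8| out[6]=64 → r--
[2,6] |-7|>|5| out[5]=49 → l++
[3,6] |-1|<=|5| out[4]=25 → r--
[3,5] |-1|<=|4| out[3]=16 → r--
[3,4] |-1|>|0| out[2]=1 → l++
[4,4] |0|<=|0| out[1]=0 → r--

[0, 1, 16, 25, 49, 64, 121, 144, 196, 225, 289, 324, 576]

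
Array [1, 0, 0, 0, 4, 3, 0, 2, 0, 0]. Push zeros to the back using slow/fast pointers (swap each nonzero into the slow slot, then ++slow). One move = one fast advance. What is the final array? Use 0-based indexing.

slow=0 fast=0: a[fast]=1≠0 swap→a[0]=1, slow++,fast++
slow=1 fast=1: a[fast]=0, fast++
slow=1 fast=2: a[fast]=0, fast++
slow=1 fast=3: a[fast]=0, fast++
slow=1 fast=4: a[fast]=4≠0 swap→a[1]=4, slow++,fast++
slow=2 fast=5: a[fast]=3≠0 swap→a[2]=3, slow++,fast++
slow=3 fast=6: a[fast]=0, fast++
slow=3 fast=7: a[fast]=2≠0 swap→a[3]=2, slow++,fast++
slow=4 fast=8: a[fast]=0, fast++
slow=4 fast=9: a[fast]=0, fast++

[1, 4, 3, 2, 0, 0, 0, 0, 0, 0]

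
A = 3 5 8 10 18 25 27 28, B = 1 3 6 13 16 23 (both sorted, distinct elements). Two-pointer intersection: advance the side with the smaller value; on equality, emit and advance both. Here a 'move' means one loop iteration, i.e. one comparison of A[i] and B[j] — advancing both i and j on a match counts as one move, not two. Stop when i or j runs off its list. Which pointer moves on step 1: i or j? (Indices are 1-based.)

[i=1,j=1] 3>1 → j++

j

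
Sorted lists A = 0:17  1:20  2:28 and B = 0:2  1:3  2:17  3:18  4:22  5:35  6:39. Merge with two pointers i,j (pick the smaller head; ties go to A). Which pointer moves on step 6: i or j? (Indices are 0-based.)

i

[i=0,j=0] A[i]=17>B[j]=2 take 2 → j++
[i=0,j=1] A[i]=17>B[j]=3 take 3 → j++
[i=0,j=2] A[i]=17<=B[j]=17 take 17 → i++
[i=1,j=2] A[i]=20>B[j]=17 take 17 → j++
[i=1,j=3] A[i]=20>B[j]=18 take 18 → j++
[i=1,j=4] A[i]=20<=B[j]=22 take 20 → i++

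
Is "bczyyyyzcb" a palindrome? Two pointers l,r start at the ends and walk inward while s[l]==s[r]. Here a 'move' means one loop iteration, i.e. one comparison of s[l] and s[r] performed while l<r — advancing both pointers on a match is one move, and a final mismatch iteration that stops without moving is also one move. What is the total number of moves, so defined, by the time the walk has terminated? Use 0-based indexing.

l=0 r=9: 'b'=='b', l++,r--
l=1 r=8: 'c'=='c', l++,r--
l=2 r=7: 'z'=='z', l++,r--
l=3 r=6: 'y'=='y', l++,r--
l=4 r=5: 'y'=='y', l++,r--

5 moves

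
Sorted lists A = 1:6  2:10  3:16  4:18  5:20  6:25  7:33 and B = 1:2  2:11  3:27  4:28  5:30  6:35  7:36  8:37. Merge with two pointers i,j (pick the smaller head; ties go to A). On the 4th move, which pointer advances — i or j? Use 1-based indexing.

j

[i=1,j=1] A[i]=6>B[j]=2 take 2 → j++
[i=1,j=2] A[i]=6<=B[j]=11 take 6 → i++
[i=2,j=2] A[i]=10<=B[j]=11 take 10 → i++
[i=3,j=2] A[i]=16>B[j]=11 take 11 → j++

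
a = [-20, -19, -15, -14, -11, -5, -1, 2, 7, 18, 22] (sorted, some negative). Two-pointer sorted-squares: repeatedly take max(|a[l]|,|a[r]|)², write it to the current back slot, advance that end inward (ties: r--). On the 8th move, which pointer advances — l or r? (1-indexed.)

r

[1,11] |-20|<=|22| out[11]=484 → r--
[1,10] |-20|>|18| out[10]=400 → l++
[2,10] |-19|>|18| out[9]=361 → l++
[3,10] |-15|<=|18| out[8]=324 → r--
[3,9] |-15|>|7| out[7]=225 → l++
[4,9] |-14|>|7| out[6]=196 → l++
[5,9] |-11|>|7| out[5]=121 → l++
[6,9] |-5|<=|7| out[4]=49 → r--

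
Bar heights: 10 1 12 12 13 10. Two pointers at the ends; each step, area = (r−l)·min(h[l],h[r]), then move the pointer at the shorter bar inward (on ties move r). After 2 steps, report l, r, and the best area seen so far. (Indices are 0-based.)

[0,5] min(10,10)*5=50 best=50 * → r--
[0,4] min(10,13)*4=40 best=50 → l++

l=1, r=4, best area=50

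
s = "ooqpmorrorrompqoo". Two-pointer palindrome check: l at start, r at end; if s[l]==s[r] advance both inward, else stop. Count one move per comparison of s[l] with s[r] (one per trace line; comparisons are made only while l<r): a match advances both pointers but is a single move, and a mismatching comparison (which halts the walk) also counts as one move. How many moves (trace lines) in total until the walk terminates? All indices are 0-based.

8 moves

l=0 r=16: 'o'=='o', l++,r--
l=1 r=15: 'o'=='o', l++,r--
l=2 r=14: 'q'=='q', l++,r--
l=3 r=13: 'p'=='p', l++,r--
l=4 r=12: 'm'=='m', l++,r--
l=5 r=11: 'o'=='o', l++,r--
l=6 r=10: 'r'=='r', l++,r--
l=7 r=9: 'r'=='r', l++,r--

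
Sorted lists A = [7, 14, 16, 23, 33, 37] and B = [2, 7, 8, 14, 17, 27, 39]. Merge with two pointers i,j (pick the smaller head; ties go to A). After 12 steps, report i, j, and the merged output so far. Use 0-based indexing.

[i=0,j=0] A[i]=7>B[j]=2 take 2 → j++
[i=0,j=1] A[i]=7<=B[j]=7 take 7 → i++
[i=1,j=1] A[i]=14>B[j]=7 take 7 → j++
[i=1,j=2] A[i]=14>B[j]=8 take 8 → j++
[i=1,j=3] A[i]=14<=B[j]=14 take 14 → i++
[i=2,j=3] A[i]=16>B[j]=14 take 14 → j++
[i=2,j=4] A[i]=16<=B[j]=17 take 16 → i++
[i=3,j=4] A[i]=23>B[j]=17 take 17 → j++
[i=3,j=5] A[i]=23<=B[j]=27 take 23 → i++
[i=4,j=5] A[i]=33>B[j]=27 take 27 → j++
[i=4,j=6] A[i]=33<=B[j]=39 take 33 → i++
[i=5,j=6] A[i]=37<=B[j]=39 take 37 → i++

i=6, j=6, merged so far=[2, 7, 7, 8, 14, 14, 16, 17, 23, 27, 33, 37]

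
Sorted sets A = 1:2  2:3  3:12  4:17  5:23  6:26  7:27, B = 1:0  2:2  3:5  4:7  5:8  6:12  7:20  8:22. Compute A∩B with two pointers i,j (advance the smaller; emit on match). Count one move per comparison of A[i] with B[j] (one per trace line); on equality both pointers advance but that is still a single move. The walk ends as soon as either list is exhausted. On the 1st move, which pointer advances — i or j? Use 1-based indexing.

j

[i=1,j=1] 2>0 → j++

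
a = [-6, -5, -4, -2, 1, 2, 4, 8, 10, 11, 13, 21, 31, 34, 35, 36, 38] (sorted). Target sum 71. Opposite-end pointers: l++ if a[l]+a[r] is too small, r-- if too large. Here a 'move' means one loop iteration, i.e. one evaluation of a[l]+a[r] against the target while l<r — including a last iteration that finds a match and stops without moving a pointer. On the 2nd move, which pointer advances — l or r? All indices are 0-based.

l=0 r=16: -6+38=32 <71, l++
l=1 r=16: -5+38=33 <71, l++

l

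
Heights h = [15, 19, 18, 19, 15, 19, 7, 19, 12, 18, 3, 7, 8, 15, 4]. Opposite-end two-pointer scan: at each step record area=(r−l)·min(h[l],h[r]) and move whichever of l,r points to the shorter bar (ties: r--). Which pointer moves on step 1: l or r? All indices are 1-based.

r

l=1 r=15: min(15,4)*14=56 best=56 *, r--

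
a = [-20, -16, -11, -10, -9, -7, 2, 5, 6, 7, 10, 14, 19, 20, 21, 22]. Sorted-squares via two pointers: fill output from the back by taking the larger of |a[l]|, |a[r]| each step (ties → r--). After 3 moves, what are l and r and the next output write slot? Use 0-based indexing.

l=0, r=12, next write slot=12

[0,15] |-20|<=|22| out[15]=484 → r--
[0,14] |-20|<=|21| out[14]=441 → r--
[0,13] |-20|<=|20| out[13]=400 → r--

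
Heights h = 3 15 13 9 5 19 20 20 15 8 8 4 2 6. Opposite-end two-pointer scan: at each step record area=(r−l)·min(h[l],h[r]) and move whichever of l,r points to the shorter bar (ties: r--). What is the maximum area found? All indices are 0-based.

max area = 105

l=0 r=13: min(3,6)*13=39 best=39 *, l++
l=1 r=13: min(15,6)*12=72 best=72 *, r--
l=1 r=12: min(15,2)*11=22 best=72, r--
l=1 r=11: min(15,4)*10=40 best=72, r--
l=1 r=10: min(15,8)*9=72 best=72, r--
l=1 r=9: min(15,8)*8=64 best=72, r--
l=1 r=8: min(15,15)*7=105 best=105 *, r--
l=1 r=7: min(15,20)*6=90 best=105, l++
l=2 r=7: min(13,20)*5=65 best=105, l++
l=3 r=7: min(9,20)*4=36 best=105, l++
l=4 r=7: min(5,20)*3=15 best=105, l++
l=5 r=7: min(19,20)*2=38 best=105, l++
l=6 r=7: min(20,20)*1=20 best=105, r--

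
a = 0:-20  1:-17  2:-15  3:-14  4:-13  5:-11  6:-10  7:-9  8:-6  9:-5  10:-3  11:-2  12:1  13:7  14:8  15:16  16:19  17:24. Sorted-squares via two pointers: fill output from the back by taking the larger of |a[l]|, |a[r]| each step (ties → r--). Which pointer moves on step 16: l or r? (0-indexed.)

[0,17] |-20|<=|24| out[17]=576 → r--
[0,16] |-20|>|19| out[16]=400 → l++
[1,16] |-17|<=|19| out[15]=361 → r--
[1,15] |-17|>|16| out[14]=289 → l++
[2,15] |-15|<=|16| out[13]=256 → r--
[2,14] |-15|>|8| out[12]=225 → l++
[3,14] |-14|>|8| out[11]=196 → l++
[4,14] |-13|>|8| out[10]=169 → l++
[5,14] |-11|>|8| out[9]=121 → l++
[6,14] |-10|>|8| out[8]=100 → l++
[7,14] |-9|>|8| out[7]=81 → l++
[8,14] |-6|<=|8| out[6]=64 → r--
[8,13] |-6|<=|7| out[5]=49 → r--
[8,12] |-6|>|1| out[4]=36 → l++
[9,12] |-5|>|1| out[3]=25 → l++
[10,12] |-3|>|1| out[2]=9 → l++

l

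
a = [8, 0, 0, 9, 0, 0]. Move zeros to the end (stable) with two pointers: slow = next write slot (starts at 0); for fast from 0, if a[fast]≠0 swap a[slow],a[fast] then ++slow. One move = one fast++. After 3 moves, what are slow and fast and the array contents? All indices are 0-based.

slow=0 fast=0: a[fast]=8≠0 swap→a[0]=8, slow++,fast++
slow=1 fast=1: a[fast]=0, fast++
slow=1 fast=2: a[fast]=0, fast++

slow=1, fast=3, a=[8, 0, 0, 9, 0, 0]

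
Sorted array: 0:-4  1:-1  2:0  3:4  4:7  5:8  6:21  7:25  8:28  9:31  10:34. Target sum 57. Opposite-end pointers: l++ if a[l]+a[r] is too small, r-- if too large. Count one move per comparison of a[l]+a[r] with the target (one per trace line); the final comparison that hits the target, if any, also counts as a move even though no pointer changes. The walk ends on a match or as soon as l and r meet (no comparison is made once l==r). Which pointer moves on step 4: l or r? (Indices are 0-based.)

[0,10] -4+34=30 <57 → l++
[1,10] -1+34=33 <57 → l++
[2,10] 0+34=34 <57 → l++
[3,10] 4+34=38 <57 → l++

l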